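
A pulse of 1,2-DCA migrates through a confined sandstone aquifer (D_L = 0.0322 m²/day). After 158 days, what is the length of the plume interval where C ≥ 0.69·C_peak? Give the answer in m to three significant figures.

The plume is Gaussian with σ = √(2Dt) = √(2 × 0.0322 × 158) = 3.190 m.
C/C_peak = exp(−Δx²/(2σ²)) = 0.69 ⇒ Δx = σ·√(−2 ln 0.69) = 3.190 × 0.8615 = 2.748 m.
Width = 2Δx = 5.50 m.

5.50 m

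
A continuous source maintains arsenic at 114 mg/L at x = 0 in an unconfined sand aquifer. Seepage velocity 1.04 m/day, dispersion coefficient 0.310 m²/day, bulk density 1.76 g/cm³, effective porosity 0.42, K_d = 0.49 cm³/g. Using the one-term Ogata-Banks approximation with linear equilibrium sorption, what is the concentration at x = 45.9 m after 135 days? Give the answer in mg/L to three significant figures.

57.7 mg/L

Retardation factor R = 1 + ρ_b·K_d/n = 1 + 1.76 × 0.49/0.42 = 3.053.
Sorption retards both mechanisms: v_R = v/R = 0.3406 m/day, D_R = D/R = 0.1015 m²/day.
v_R·t = 0.3406 × 135 = 45.981 m; 2√(D_R t) = 7.403 m; argument = (45.9 − 45.981)/7.403 = -0.01094.
C = C₀ × ½·erfc(-0.01094) = 114 × 0.5062 = 57.7 mg/L.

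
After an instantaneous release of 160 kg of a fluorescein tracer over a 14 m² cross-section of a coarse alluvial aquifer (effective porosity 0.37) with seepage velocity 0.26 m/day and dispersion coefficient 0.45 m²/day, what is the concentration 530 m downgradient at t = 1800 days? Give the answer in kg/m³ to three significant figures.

For an instantaneous plane source, C(x,t) = M/(n_e·A·√(4πDt)) · exp(−(x−vt)²/(4Dt)), with n_e·A the pore (flow) area.
Plume center vt = 0.26 × 1800 = 468 m, so the well at 530 m is 62 m downgradient of the peak.
√(4πDt) = 100.9 m, giving peak height M/(n_e·A·√(4πDt)) = 160/(0.37 × 14 × 100.9) = 0.3061 kg/m³.
(x−vt)²/(4Dt) = (62)²/(4 × 0.45 × 1800) = 1.186; exp(−1.186) = 0.3054.
C = 0.3061 × 0.3054 = 0.0935 kg/m³.

0.0935 kg/m³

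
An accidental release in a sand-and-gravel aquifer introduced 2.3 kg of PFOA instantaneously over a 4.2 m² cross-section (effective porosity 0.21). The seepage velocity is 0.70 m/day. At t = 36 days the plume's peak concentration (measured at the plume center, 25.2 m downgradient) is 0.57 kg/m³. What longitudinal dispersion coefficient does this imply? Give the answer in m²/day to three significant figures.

0.0463 m²/day

At the plume center C_max = M/(n_e·A·√(4πDt)), so D = M²/(4πt·(n_e·A·C_max)²).
n_e·A·C_max = 0.21 × 4.2 × 0.57 = 0.5027 kg/m.
D = 2.3²/(4π × 36 × 0.5027²) = 0.0463 m²/day.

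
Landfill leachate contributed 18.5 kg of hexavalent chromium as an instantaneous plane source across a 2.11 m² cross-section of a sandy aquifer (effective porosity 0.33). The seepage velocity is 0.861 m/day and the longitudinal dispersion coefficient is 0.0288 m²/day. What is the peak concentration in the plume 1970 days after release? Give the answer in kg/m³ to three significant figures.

0.995 kg/m³

The peak of an instantaneous 1D plume sits at x = vt; there the Gaussian factor is 1 and C_max = M/(n_e·A·√(4πDt)), where n_e·A is the pore area the mass is dissolved in.
√(4πDt) = √(4π × 0.0288 × 1970) = 26.70 m, so C_max = 18.5/(0.33 × 2.11 × 26.70) = 0.995 kg/m³.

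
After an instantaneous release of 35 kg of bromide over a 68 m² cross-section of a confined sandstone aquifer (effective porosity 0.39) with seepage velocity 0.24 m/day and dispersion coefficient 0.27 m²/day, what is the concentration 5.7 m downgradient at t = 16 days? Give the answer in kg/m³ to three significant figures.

For an instantaneous plane source, C(x,t) = M/(n_e·A·√(4πDt)) · exp(−(x−vt)²/(4Dt)), with n_e·A the pore (flow) area.
Plume center vt = 0.24 × 16 = 3.84 m, so the well at 5.7 m is 1.86 m downgradient of the peak.
√(4πDt) = 7.368 m, giving peak height M/(n_e·A·√(4πDt)) = 35/(0.39 × 68 × 7.368) = 0.1791 kg/m³.
(x−vt)²/(4Dt) = (1.86)²/(4 × 0.27 × 16) = 0.2002; exp(−0.2002) = 0.8186.
C = 0.1791 × 0.8186 = 0.147 kg/m³.

0.147 kg/m³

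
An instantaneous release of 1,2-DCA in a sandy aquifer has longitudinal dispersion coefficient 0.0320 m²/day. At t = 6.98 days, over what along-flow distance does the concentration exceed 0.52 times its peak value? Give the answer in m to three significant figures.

The plume is Gaussian with σ = √(2Dt) = √(2 × 0.0320 × 6.98) = 0.6684 m.
C/C_peak = exp(−Δx²/(2σ²)) = 0.52 ⇒ Δx = σ·√(−2 ln 0.52) = 0.6684 × 1.144 = 0.7646 m.
Width = 2Δx = 1.53 m.

1.53 m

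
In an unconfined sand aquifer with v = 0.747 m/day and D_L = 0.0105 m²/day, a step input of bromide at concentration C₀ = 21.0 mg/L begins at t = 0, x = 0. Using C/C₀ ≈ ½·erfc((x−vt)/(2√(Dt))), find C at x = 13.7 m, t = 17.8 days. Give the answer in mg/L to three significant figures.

For a continuous step input, C/C₀ ≈ ½·erfc((x−vt)/(2√(Dt))).
vt = 0.747 × 17.8 = 13.2966 m and 2√(Dt) = 2√(0.0105 × 17.8) = 0.8646 m.
Argument (x−vt)/(2√(Dt)) = (13.7 − 13.2966)/0.8646 = 0.4666; ½·erfc(0.4666) = 0.2547.
C = 21.0 × 0.2547 = 5.35 mg/L.

5.35 mg/L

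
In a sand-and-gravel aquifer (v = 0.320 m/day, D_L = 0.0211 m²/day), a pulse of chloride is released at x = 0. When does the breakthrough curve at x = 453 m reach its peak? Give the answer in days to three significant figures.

For the 1D instantaneous-source solution, setting ∂C/∂t = 0 at fixed x gives v²t² + 2Dt − x² = 0, so t = (√(D² + v²x²) − D)/v².
√(D² + v²x²) = √(0.0211² + 0.320² × 453²) = 145.0; v² = 0.1024.
t = (145.0 − 0.0211)/0.1024 = 1420 days (vs. the pure-advection estimate x/v = 1420 d).

1420 days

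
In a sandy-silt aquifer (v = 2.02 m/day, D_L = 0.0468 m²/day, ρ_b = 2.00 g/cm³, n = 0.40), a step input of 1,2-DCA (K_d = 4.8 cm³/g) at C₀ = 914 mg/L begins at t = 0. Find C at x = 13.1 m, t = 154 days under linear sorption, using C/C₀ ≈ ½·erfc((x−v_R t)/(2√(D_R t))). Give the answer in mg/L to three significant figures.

177 mg/L

Retardation factor R = 1 + ρ_b·K_d/n = 1 + 2.00 × 4.8/0.40 = 25.00.
Sorption retards both mechanisms: v_R = v/R = 0.08080 m/day, D_R = D/R = 0.001872 m²/day.
v_R·t = 0.08080 × 154 = 12.4432 m; 2√(D_R t) = 1.074 m; argument = (13.1 − 12.4432)/1.074 = 0.6115.
C = C₀ × ½·erfc(0.6115) = 914 × 0.1936 = 177 mg/L.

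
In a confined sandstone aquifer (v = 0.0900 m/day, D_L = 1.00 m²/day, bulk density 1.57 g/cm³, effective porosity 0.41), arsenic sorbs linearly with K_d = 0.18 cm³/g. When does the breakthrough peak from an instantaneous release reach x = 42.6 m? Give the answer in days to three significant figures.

618 days

Retardation factor R = 1 + ρ_b·K_d/n = 1 + 1.57 × 0.18/0.41 = 1.689.
Sorption retards both mechanisms: v_R = v/R = 0.05329 m/day, D_R = D/R = 0.5921 m²/day.
Peak time from v_R²t² + 2D_R t − x² = 0: t = (√(D_R² + v_R²x²) − D_R)/v_R².
√(D_R² + v_R²x²) = √(0.5921² + 0.05329² × 42.6²) = 2.346; v_R² = 0.002840.
t = (2.346 − 0.5921)/0.002840 = 618 days.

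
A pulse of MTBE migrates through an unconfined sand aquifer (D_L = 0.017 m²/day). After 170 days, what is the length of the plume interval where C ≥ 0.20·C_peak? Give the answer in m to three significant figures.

The plume is Gaussian with σ = √(2Dt) = √(2 × 0.017 × 170) = 2.404 m.
C/C_peak = exp(−Δx²/(2σ²)) = 0.20 ⇒ Δx = σ·√(−2 ln 0.20) = 2.404 × 1.794 = 4.313 m.
Width = 2Δx = 8.63 m.

8.63 m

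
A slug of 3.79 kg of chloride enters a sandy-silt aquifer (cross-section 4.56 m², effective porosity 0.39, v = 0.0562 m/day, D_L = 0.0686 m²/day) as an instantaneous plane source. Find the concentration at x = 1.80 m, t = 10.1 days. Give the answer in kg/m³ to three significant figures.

For an instantaneous plane source, C(x,t) = M/(n_e·A·√(4πDt)) · exp(−(x−vt)²/(4Dt)), with n_e·A the pore (flow) area.
Plume center vt = 0.0562 × 10.1 = 0.56762 m, so the well at 1.80 m is 1.23238 m downgradient of the peak.
√(4πDt) = 2.951 m, giving peak height M/(n_e·A·√(4πDt)) = 3.79/(0.39 × 4.56 × 2.951) = 0.7222 kg/m³.
(x−vt)²/(4Dt) = (1.23238)²/(4 × 0.0686 × 10.1) = 0.5480; exp(−0.5480) = 0.5781.
C = 0.7222 × 0.5781 = 0.418 kg/m³.

0.418 kg/m³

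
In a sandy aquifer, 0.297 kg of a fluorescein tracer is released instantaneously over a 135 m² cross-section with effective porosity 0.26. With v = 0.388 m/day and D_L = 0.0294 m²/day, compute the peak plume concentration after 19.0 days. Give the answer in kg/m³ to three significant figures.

The peak of an instantaneous 1D plume sits at x = vt; there the Gaussian factor is 1 and C_max = M/(n_e·A·√(4πDt)), where n_e·A is the pore area the mass is dissolved in.
√(4πDt) = √(4π × 0.0294 × 19.0) = 2.649 m, so C_max = 0.297/(0.26 × 135 × 2.649) = 0.00319 kg/m³.

0.00319 kg/m³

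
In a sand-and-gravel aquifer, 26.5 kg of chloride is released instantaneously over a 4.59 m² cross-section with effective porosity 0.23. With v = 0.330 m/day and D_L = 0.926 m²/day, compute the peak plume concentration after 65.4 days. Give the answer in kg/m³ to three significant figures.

The peak of an instantaneous 1D plume sits at x = vt; there the Gaussian factor is 1 and C_max = M/(n_e·A·√(4πDt)), where n_e·A is the pore area the mass is dissolved in.
√(4πDt) = √(4π × 0.926 × 65.4) = 27.59 m, so C_max = 26.5/(0.23 × 4.59 × 27.59) = 0.910 kg/m³.

0.910 kg/m³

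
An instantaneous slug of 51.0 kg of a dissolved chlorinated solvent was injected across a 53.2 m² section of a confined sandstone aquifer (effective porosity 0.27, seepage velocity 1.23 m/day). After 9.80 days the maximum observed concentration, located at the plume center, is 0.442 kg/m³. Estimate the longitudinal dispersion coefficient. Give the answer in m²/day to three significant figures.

At the plume center C_max = M/(n_e·A·√(4πDt)), so D = M²/(4πt·(n_e·A·C_max)²).
n_e·A·C_max = 0.27 × 53.2 × 0.442 = 6.349 kg/m.
D = 51.0²/(4π × 9.80 × 6.349²) = 0.524 m²/day.

0.524 m²/day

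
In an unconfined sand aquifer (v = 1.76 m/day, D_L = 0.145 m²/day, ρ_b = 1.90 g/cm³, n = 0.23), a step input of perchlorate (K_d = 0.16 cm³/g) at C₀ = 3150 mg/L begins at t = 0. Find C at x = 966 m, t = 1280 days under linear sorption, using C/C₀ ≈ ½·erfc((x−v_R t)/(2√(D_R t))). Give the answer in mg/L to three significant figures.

1990 mg/L

Retardation factor R = 1 + ρ_b·K_d/n = 1 + 1.90 × 0.16/0.23 = 2.322.
Sorption retards both mechanisms: v_R = v/R = 0.7580 m/day, D_R = D/R = 0.06245 m²/day.
v_R·t = 0.7580 × 1280 = 970.24 m; 2√(D_R t) = 17.88 m; argument = (966 − 970.24)/17.88 = -0.2371.
C = C₀ × ½·erfc(-0.2371) = 3150 × 0.6313 = 1990 mg/L.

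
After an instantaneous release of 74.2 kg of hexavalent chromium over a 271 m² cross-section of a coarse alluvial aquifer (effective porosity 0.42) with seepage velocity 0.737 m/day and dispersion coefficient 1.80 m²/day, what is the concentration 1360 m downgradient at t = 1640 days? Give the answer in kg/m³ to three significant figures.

0.000487 kg/m³

For an instantaneous plane source, C(x,t) = M/(n_e·A·√(4πDt)) · exp(−(x−vt)²/(4Dt)), with n_e·A the pore (flow) area.
Plume center vt = 0.737 × 1640 = 1208.68 m, so the well at 1360 m is 151.32 m downgradient of the peak.
√(4πDt) = 192.6 m, giving peak height M/(n_e·A·√(4πDt)) = 74.2/(0.42 × 271 × 192.6) = 0.003385 kg/m³.
(x−vt)²/(4Dt) = (151.32)²/(4 × 1.80 × 1640) = 1.939; exp(−1.939) = 0.1438.
C = 0.003385 × 0.1438 = 0.000487 kg/m³.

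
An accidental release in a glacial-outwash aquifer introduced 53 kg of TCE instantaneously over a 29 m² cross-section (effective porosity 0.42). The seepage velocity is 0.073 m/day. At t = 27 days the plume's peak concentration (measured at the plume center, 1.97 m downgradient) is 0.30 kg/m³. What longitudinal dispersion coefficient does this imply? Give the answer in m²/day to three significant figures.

0.620 m²/day

At the plume center C_max = M/(n_e·A·√(4πDt)), so D = M²/(4πt·(n_e·A·C_max)²).
n_e·A·C_max = 0.42 × 29 × 0.30 = 3.654 kg/m.
D = 53²/(4π × 27 × 3.654²) = 0.620 m²/day.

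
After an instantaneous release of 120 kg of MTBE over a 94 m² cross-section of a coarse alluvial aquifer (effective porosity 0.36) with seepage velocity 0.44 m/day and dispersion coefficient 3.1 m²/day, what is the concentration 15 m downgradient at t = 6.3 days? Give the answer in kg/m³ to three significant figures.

0.0334 kg/m³

For an instantaneous plane source, C(x,t) = M/(n_e·A·√(4πDt)) · exp(−(x−vt)²/(4Dt)), with n_e·A the pore (flow) area.
Plume center vt = 0.44 × 6.3 = 2.772 m, so the well at 15 m is 12.228 m downgradient of the peak.
√(4πDt) = 15.67 m, giving peak height M/(n_e·A·√(4πDt)) = 120/(0.36 × 94 × 15.67) = 0.2263 kg/m³.
(x−vt)²/(4Dt) = (12.228)²/(4 × 3.1 × 6.3) = 1.914; exp(−1.914) = 0.1475.
C = 0.2263 × 0.1475 = 0.0334 kg/m³.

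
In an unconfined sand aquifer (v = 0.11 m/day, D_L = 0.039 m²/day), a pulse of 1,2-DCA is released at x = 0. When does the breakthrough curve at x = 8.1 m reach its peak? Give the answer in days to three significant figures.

70.5 days

For the 1D instantaneous-source solution, setting ∂C/∂t = 0 at fixed x gives v²t² + 2Dt − x² = 0, so t = (√(D² + v²x²) − D)/v².
√(D² + v²x²) = √(0.039² + 0.11² × 8.1²) = 0.8919; v² = 0.0121.
t = (0.8919 − 0.039)/0.0121 = 70.5 days (vs. the pure-advection estimate x/v = 73.6 d).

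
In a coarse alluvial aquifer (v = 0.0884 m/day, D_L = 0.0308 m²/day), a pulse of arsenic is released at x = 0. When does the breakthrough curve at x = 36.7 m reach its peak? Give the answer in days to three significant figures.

For the 1D instantaneous-source solution, setting ∂C/∂t = 0 at fixed x gives v²t² + 2Dt − x² = 0, so t = (√(D² + v²x²) − D)/v².
√(D² + v²x²) = √(0.0308² + 0.0884² × 36.7²) = 3.244; v² = 0.00781456.
t = (3.244 − 0.0308)/0.00781456 = 411 days (vs. the pure-advection estimate x/v = 415 d).

411 days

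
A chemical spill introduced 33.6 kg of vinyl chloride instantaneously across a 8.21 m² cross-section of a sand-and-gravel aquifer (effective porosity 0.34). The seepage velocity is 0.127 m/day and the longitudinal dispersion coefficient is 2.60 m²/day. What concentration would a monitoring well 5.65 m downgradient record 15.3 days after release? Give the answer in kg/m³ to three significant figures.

0.494 kg/m³

For an instantaneous plane source, C(x,t) = M/(n_e·A·√(4πDt)) · exp(−(x−vt)²/(4Dt)), with n_e·A the pore (flow) area.
Plume center vt = 0.127 × 15.3 = 1.9431 m, so the well at 5.65 m is 3.7069 m downgradient of the peak.
√(4πDt) = 22.36 m, giving peak height M/(n_e·A·√(4πDt)) = 33.6/(0.34 × 8.21 × 22.36) = 0.5383 kg/m³.
(x−vt)²/(4Dt) = (3.7069)²/(4 × 2.60 × 15.3) = 0.08636; exp(−0.08636) = 0.9173.
C = 0.5383 × 0.9173 = 0.494 kg/m³.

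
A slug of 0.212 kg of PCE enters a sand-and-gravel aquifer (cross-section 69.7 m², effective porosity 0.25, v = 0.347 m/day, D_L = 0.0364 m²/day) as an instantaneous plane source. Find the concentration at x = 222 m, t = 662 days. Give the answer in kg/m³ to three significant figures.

For an instantaneous plane source, C(x,t) = M/(n_e·A·√(4πDt)) · exp(−(x−vt)²/(4Dt)), with n_e·A the pore (flow) area.
Plume center vt = 0.347 × 662 = 229.714 m, so the well at 222 m is 7.714 m upgradient of the peak.
√(4πDt) = 17.40 m, giving peak height M/(n_e·A·√(4πDt)) = 0.212/(0.25 × 69.7 × 17.40) = 0.0006992 kg/m³.
(x−vt)²/(4Dt) = (-7.714)²/(4 × 0.0364 × 662) = 0.6174; exp(−0.6174) = 0.5393.
C = 0.0006992 × 0.5393 = 0.000377 kg/m³.

0.000377 kg/m³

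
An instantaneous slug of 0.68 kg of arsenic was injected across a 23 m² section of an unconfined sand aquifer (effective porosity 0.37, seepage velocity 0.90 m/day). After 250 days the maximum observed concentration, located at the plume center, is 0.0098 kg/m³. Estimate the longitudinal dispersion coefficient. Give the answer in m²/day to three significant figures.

At the plume center C_max = M/(n_e·A·√(4πDt)), so D = M²/(4πt·(n_e·A·C_max)²).
n_e·A·C_max = 0.37 × 23 × 0.0098 = 0.08340 kg/m.
D = 0.68²/(4π × 250 × 0.08340²) = 0.0212 m²/day.

0.0212 m²/day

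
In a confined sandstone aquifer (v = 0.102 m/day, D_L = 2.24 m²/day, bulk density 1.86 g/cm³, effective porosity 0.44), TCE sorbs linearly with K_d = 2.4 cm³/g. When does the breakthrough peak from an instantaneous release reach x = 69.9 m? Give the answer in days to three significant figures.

Retardation factor R = 1 + ρ_b·K_d/n = 1 + 1.86 × 2.4/0.44 = 11.15.
Sorption retards both mechanisms: v_R = v/R = 0.009148 m/day, D_R = D/R = 0.2009 m²/day.
Peak time from v_R²t² + 2D_R t − x² = 0: t = (√(D_R² + v_R²x²) − D_R)/v_R².
√(D_R² + v_R²x²) = √(0.2009² + 0.009148² × 69.9²) = 0.6703; v_R² = 8.369e-05.
t = (0.6703 − 0.2009)/8.369e-05 = 5610 days.

5610 days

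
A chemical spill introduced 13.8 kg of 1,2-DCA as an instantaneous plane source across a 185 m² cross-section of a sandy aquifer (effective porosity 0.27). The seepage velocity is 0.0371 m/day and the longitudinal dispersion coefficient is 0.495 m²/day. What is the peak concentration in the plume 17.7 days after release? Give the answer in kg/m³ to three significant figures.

The peak of an instantaneous 1D plume sits at x = vt; there the Gaussian factor is 1 and C_max = M/(n_e·A·√(4πDt)), where n_e·A is the pore area the mass is dissolved in.
√(4πDt) = √(4π × 0.495 × 17.7) = 10.49 m, so C_max = 13.8/(0.27 × 185 × 10.49) = 0.0263 kg/m³.

0.0263 kg/m³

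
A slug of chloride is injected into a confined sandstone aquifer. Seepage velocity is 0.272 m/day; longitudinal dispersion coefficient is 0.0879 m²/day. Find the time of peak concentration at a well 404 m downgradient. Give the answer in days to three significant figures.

1480 days

For the 1D instantaneous-source solution, setting ∂C/∂t = 0 at fixed x gives v²t² + 2Dt − x² = 0, so t = (√(D² + v²x²) − D)/v².
√(D² + v²x²) = √(0.0879² + 0.272² × 404²) = 109.9; v² = 0.073984.
t = (109.9 − 0.0879)/0.073984 = 1480 days (vs. the pure-advection estimate x/v = 1490 d).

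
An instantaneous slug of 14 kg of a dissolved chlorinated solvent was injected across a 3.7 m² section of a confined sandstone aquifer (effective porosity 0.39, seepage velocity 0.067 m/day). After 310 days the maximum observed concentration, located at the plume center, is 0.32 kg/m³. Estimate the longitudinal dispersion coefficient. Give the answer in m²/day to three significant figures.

0.236 m²/day

At the plume center C_max = M/(n_e·A·√(4πDt)), so D = M²/(4πt·(n_e·A·C_max)²).
n_e·A·C_max = 0.39 × 3.7 × 0.32 = 0.4618 kg/m.
D = 14²/(4π × 310 × 0.4618²) = 0.236 m²/day.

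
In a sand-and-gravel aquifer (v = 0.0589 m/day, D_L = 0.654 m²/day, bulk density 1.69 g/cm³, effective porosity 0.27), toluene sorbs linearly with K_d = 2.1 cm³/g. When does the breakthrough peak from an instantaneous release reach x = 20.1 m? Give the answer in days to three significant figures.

Retardation factor R = 1 + ρ_b·K_d/n = 1 + 1.69 × 2.1/0.27 = 14.14.
Sorption retards both mechanisms: v_R = v/R = 0.004165 m/day, D_R = D/R = 0.04625 m²/day.
Peak time from v_R²t² + 2D_R t − x² = 0: t = (√(D_R² + v_R²x²) − D_R)/v_R².
√(D_R² + v_R²x²) = √(0.04625² + 0.004165² × 20.1²) = 0.09564; v_R² = 1.735e-05.
t = (0.09564 − 0.04625)/1.735e-05 = 2850 days.

2850 days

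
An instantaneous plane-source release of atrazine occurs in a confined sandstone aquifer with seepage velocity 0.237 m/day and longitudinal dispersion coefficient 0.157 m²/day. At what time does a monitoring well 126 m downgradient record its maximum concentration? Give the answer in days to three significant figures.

529 days

For the 1D instantaneous-source solution, setting ∂C/∂t = 0 at fixed x gives v²t² + 2Dt − x² = 0, so t = (√(D² + v²x²) − D)/v².
√(D² + v²x²) = √(0.157² + 0.237² × 126²) = 29.86; v² = 0.056169.
t = (29.86 − 0.157)/0.056169 = 529 days (vs. the pure-advection estimate x/v = 532 d).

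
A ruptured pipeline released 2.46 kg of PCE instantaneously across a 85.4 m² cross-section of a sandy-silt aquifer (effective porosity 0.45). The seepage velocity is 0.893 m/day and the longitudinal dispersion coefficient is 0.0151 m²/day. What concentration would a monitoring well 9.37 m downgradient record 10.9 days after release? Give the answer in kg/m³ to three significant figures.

0.0364 kg/m³

For an instantaneous plane source, C(x,t) = M/(n_e·A·√(4πDt)) · exp(−(x−vt)²/(4Dt)), with n_e·A the pore (flow) area.
Plume center vt = 0.893 × 10.9 = 9.7337 m, so the well at 9.37 m is 0.3637 m upgradient of the peak.
√(4πDt) = 1.438 m, giving peak height M/(n_e·A·√(4πDt)) = 2.46/(0.45 × 85.4 × 1.438) = 0.04451 kg/m³.
(x−vt)²/(4Dt) = (-0.3637)²/(4 × 0.0151 × 10.9) = 0.2009; exp(−0.2009) = 0.8180.
C = 0.04451 × 0.8180 = 0.0364 kg/m³.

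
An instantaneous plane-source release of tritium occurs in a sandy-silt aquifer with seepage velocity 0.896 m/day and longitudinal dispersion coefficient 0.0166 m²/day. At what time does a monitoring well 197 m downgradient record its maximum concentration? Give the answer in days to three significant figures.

For the 1D instantaneous-source solution, setting ∂C/∂t = 0 at fixed x gives v²t² + 2Dt − x² = 0, so t = (√(D² + v²x²) − D)/v².
√(D² + v²x²) = √(0.0166² + 0.896² × 197²) = 176.5; v² = 0.802816.
t = (176.5 − 0.0166)/0.802816 = 220 days (vs. the pure-advection estimate x/v = 220 d).

220 days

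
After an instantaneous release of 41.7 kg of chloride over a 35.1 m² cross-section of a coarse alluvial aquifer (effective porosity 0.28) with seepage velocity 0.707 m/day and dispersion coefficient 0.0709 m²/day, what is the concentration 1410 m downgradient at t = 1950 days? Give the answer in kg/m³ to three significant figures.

0.0172 kg/m³

For an instantaneous plane source, C(x,t) = M/(n_e·A·√(4πDt)) · exp(−(x−vt)²/(4Dt)), with n_e·A the pore (flow) area.
Plume center vt = 0.707 × 1950 = 1378.65 m, so the well at 1410 m is 31.35 m downgradient of the peak.
√(4πDt) = 41.68 m, giving peak height M/(n_e·A·√(4πDt)) = 41.7/(0.28 × 35.1 × 41.68) = 0.1018 kg/m³.
(x−vt)²/(4Dt) = (31.35)²/(4 × 0.0709 × 1950) = 1.777; exp(−1.777) = 0.1691.
C = 0.1018 × 0.1691 = 0.0172 kg/m³.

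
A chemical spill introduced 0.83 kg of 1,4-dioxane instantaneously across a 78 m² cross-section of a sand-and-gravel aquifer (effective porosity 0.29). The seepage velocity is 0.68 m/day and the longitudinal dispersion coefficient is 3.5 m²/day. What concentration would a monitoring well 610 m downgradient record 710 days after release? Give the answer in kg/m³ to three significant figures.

4.08e-05 kg/m³

For an instantaneous plane source, C(x,t) = M/(n_e·A·√(4πDt)) · exp(−(x−vt)²/(4Dt)), with n_e·A the pore (flow) area.
Plume center vt = 0.68 × 710 = 482.8 m, so the well at 610 m is 127.2 m downgradient of the peak.
√(4πDt) = 176.7 m, giving peak height M/(n_e·A·√(4πDt)) = 0.83/(0.29 × 78 × 176.7) = 0.0002077 kg/m³.
(x−vt)²/(4Dt) = (127.2)²/(4 × 3.5 × 710) = 1.628; exp(−1.628) = 0.1963.
C = 0.0002077 × 0.1963 = 4.08e-05 kg/m³.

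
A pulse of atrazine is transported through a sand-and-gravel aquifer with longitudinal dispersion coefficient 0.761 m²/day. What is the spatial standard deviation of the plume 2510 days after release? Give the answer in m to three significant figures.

Dispersive spreading gives a Gaussian with σ² = 2Dt; advection only shifts the center.
σ = √(2 × 0.761 × 2510) = 61.8 m.

61.8 m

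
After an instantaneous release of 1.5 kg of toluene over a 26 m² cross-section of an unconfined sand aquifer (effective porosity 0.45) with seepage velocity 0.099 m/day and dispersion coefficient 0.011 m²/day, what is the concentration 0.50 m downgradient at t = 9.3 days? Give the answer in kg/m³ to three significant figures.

For an instantaneous plane source, C(x,t) = M/(n_e·A·√(4πDt)) · exp(−(x−vt)²/(4Dt)), with n_e·A the pore (flow) area.
Plume center vt = 0.099 × 9.3 = 0.9207 m, so the well at 0.50 m is 0.4207 m upgradient of the peak.
√(4πDt) = 1.134 m, giving peak height M/(n_e·A·√(4πDt)) = 1.5/(0.45 × 26 × 1.134) = 0.1131 kg/m³.
(x−vt)²/(4Dt) = (-0.4207)²/(4 × 0.011 × 9.3) = 0.4325; exp(−0.4325) = 0.6489.
C = 0.1131 × 0.6489 = 0.0734 kg/m³.

0.0734 kg/m³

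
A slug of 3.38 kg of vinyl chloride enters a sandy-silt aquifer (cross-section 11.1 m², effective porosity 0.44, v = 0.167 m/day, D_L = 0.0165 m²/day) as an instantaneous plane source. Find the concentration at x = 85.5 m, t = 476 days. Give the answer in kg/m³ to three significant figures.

0.0221 kg/m³

For an instantaneous plane source, C(x,t) = M/(n_e·A·√(4πDt)) · exp(−(x−vt)²/(4Dt)), with n_e·A the pore (flow) area.
Plume center vt = 0.167 × 476 = 79.492 m, so the well at 85.5 m is 6.008 m downgradient of the peak.
√(4πDt) = 9.935 m, giving peak height M/(n_e·A·√(4πDt)) = 3.38/(0.44 × 11.1 × 9.935) = 0.06966 kg/m³.
(x−vt)²/(4Dt) = (6.008)²/(4 × 0.0165 × 476) = 1.149; exp(−1.149) = 0.3170.
C = 0.06966 × 0.3170 = 0.0221 kg/m³.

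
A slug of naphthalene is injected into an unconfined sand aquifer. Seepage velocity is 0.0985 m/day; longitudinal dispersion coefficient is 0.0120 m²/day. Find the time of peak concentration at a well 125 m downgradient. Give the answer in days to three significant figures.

1270 days

For the 1D instantaneous-source solution, setting ∂C/∂t = 0 at fixed x gives v²t² + 2Dt − x² = 0, so t = (√(D² + v²x²) − D)/v².
√(D² + v²x²) = √(0.0120² + 0.0985² × 125²) = 12.31; v² = 0.00970225.
t = (12.31 − 0.0120)/0.00970225 = 1270 days (vs. the pure-advection estimate x/v = 1270 d).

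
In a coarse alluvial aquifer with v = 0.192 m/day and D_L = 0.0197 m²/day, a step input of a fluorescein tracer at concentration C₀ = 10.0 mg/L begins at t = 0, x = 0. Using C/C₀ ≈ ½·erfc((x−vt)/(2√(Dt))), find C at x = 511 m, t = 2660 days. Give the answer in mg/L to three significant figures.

For a continuous step input, C/C₀ ≈ ½·erfc((x−vt)/(2√(Dt))).
vt = 0.192 × 2660 = 510.72 m and 2√(Dt) = 2√(0.0197 × 2660) = 14.48 m.
Argument (x−vt)/(2√(Dt)) = (511 − 510.72)/14.48 = 0.01934; ½·erfc(0.01934) = 0.4891.
C = 10.0 × 0.4891 = 4.89 mg/L.

4.89 mg/L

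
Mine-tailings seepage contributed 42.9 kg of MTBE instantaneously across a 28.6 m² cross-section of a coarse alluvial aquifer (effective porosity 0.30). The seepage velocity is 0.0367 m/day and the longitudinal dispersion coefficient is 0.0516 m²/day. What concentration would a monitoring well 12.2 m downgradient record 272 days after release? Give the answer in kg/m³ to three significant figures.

0.345 kg/m³

For an instantaneous plane source, C(x,t) = M/(n_e·A·√(4πDt)) · exp(−(x−vt)²/(4Dt)), with n_e·A the pore (flow) area.
Plume center vt = 0.0367 × 272 = 9.9824 m, so the well at 12.2 m is 2.2176 m downgradient of the peak.
√(4πDt) = 13.28 m, giving peak height M/(n_e·A·√(4πDt)) = 42.9/(0.30 × 28.6 × 13.28) = 0.3765 kg/m³.
(x−vt)²/(4Dt) = (2.2176)²/(4 × 0.0516 × 272) = 0.08760; exp(−0.08760) = 0.9161.
C = 0.3765 × 0.9161 = 0.345 kg/m³.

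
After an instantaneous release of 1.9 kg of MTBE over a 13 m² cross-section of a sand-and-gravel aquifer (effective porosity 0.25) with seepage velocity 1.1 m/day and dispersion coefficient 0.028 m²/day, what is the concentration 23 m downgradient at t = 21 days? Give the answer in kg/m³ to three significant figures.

For an instantaneous plane source, C(x,t) = M/(n_e·A·√(4πDt)) · exp(−(x−vt)²/(4Dt)), with n_e·A the pore (flow) area.
Plume center vt = 1.1 × 21 = 23.1 m, so the well at 23 m is 0.1 m upgradient of the peak.
√(4πDt) = 2.718 m, giving peak height M/(n_e·A·√(4πDt)) = 1.9/(0.25 × 13 × 2.718) = 0.2151 kg/m³.
(x−vt)²/(4Dt) = (-0.1)²/(4 × 0.028 × 21) = 0.004252; exp(−0.004252) = 0.9958.
C = 0.2151 × 0.9958 = 0.214 kg/m³.

0.214 kg/m³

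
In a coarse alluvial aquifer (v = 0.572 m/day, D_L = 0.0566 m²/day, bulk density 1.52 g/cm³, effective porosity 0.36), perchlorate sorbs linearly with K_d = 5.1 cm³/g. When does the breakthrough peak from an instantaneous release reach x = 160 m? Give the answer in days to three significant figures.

Retardation factor R = 1 + ρ_b·K_d/n = 1 + 1.52 × 5.1/0.36 = 22.53.
Sorption retards both mechanisms: v_R = v/R = 0.02539 m/day, D_R = D/R = 0.002512 m²/day.
Peak time from v_R²t² + 2D_R t − x² = 0: t = (√(D_R² + v_R²x²) − D_R)/v_R².
√(D_R² + v_R²x²) = √(0.002512² + 0.02539² × 160²) = 4.062; v_R² = 0.0006447.
t = (4.062 − 0.002512)/0.0006447 = 6300 days.

6300 days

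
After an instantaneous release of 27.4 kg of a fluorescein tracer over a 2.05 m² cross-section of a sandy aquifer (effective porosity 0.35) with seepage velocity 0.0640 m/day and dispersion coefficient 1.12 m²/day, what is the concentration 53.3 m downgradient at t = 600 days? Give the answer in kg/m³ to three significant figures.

For an instantaneous plane source, C(x,t) = M/(n_e·A·√(4πDt)) · exp(−(x−vt)²/(4Dt)), with n_e·A the pore (flow) area.
Plume center vt = 0.0640 × 600 = 38.4 m, so the well at 53.3 m is 14.9 m downgradient of the peak.
√(4πDt) = 91.89 m, giving peak height M/(n_e·A·√(4πDt)) = 27.4/(0.35 × 2.05 × 91.89) = 0.4156 kg/m³.
(x−vt)²/(4Dt) = (14.9)²/(4 × 1.12 × 600) = 0.08259; exp(−0.08259) = 0.9207.
C = 0.4156 × 0.9207 = 0.383 kg/m³.

0.383 kg/m³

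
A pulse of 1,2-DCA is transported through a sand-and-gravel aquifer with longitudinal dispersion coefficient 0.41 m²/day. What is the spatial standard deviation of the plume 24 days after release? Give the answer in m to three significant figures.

4.44 m

Dispersive spreading gives a Gaussian with σ² = 2Dt; advection only shifts the center.
σ = √(2 × 0.41 × 24) = 4.44 m.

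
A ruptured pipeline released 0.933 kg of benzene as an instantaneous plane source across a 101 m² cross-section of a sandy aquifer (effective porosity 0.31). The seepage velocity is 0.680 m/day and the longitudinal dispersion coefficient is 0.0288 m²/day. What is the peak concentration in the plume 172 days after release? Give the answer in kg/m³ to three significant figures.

The peak of an instantaneous 1D plume sits at x = vt; there the Gaussian factor is 1 and C_max = M/(n_e·A·√(4πDt)), where n_e·A is the pore area the mass is dissolved in.
√(4πDt) = √(4π × 0.0288 × 172) = 7.890 m, so C_max = 0.933/(0.31 × 101 × 7.890) = 0.00378 kg/m³.

0.00378 kg/m³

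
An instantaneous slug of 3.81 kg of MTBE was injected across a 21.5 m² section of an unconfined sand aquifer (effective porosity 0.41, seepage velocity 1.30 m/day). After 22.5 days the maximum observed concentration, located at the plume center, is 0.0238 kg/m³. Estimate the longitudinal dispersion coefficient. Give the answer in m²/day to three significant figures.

1.17 m²/day

At the plume center C_max = M/(n_e·A·√(4πDt)), so D = M²/(4πt·(n_e·A·C_max)²).
n_e·A·C_max = 0.41 × 21.5 × 0.0238 = 0.2098 kg/m.
D = 3.81²/(4π × 22.5 × 0.2098²) = 1.17 m²/day.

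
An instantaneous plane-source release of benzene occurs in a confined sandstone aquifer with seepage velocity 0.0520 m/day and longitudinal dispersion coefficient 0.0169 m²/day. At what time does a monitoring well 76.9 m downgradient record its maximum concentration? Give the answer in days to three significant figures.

1470 days

For the 1D instantaneous-source solution, setting ∂C/∂t = 0 at fixed x gives v²t² + 2Dt − x² = 0, so t = (√(D² + v²x²) − D)/v².
√(D² + v²x²) = √(0.0169² + 0.0520² × 76.9²) = 3.999; v² = 0.002704.
t = (3.999 − 0.0169)/0.002704 = 1470 days (vs. the pure-advection estimate x/v = 1480 d).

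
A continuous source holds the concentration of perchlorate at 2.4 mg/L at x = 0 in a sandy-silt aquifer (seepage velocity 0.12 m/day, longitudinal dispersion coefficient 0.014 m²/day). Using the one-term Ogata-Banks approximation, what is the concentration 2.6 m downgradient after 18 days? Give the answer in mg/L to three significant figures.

0.642 mg/L

For a continuous step input, C/C₀ ≈ ½·erfc((x−vt)/(2√(Dt))).
vt = 0.12 × 18 = 2.16 m and 2√(Dt) = 2√(0.014 × 18) = 1.004 m.
Argument (x−vt)/(2√(Dt)) = (2.6 − 2.16)/1.004 = 0.4382; ½·erfc(0.4382) = 0.2677.
C = 2.4 × 0.2677 = 0.642 mg/L.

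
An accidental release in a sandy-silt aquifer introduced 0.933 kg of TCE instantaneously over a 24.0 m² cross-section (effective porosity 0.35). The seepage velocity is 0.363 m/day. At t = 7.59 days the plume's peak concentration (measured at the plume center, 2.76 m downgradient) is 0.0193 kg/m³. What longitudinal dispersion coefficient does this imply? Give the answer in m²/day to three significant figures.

0.347 m²/day

At the plume center C_max = M/(n_e·A·√(4πDt)), so D = M²/(4πt·(n_e·A·C_max)²).
n_e·A·C_max = 0.35 × 24.0 × 0.0193 = 0.1621 kg/m.
D = 0.933²/(4π × 7.59 × 0.1621²) = 0.347 m²/day.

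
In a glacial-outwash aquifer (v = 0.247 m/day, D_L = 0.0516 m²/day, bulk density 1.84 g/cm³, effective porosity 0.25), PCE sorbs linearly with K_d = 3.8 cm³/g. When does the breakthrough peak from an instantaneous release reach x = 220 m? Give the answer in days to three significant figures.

Retardation factor R = 1 + ρ_b·K_d/n = 1 + 1.84 × 3.8/0.25 = 28.97.
Sorption retards both mechanisms: v_R = v/R = 0.008526 m/day, D_R = D/R = 0.001781 m²/day.
Peak time from v_R²t² + 2D_R t − x² = 0: t = (√(D_R² + v_R²x²) − D_R)/v_R².
√(D_R² + v_R²x²) = √(0.001781² + 0.008526² × 220²) = 1.876; v_R² = 7.269e-05.
t = (1.876 − 0.001781)/7.269e-05 = 25800 days.

25800 days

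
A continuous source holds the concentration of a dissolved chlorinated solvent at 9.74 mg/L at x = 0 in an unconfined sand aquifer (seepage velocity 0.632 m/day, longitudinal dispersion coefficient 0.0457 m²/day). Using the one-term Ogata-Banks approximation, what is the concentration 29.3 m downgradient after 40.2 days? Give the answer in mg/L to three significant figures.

For a continuous step input, C/C₀ ≈ ½·erfc((x−vt)/(2√(Dt))).
vt = 0.632 × 40.2 = 25.4064 m and 2√(Dt) = 2√(0.0457 × 40.2) = 2.711 m.
Argument (x−vt)/(2√(Dt)) = (29.3 − 25.4064)/2.711 = 1.436; ½·erfc(1.436) = 0.02114.
C = 9.74 × 0.02114 = 0.206 mg/L.

0.206 mg/L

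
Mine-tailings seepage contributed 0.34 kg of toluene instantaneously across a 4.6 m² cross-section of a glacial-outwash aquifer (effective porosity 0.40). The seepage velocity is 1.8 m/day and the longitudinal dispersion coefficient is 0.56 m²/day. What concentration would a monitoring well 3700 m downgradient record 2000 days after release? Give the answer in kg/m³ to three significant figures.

0.000167 kg/m³

For an instantaneous plane source, C(x,t) = M/(n_e·A·√(4πDt)) · exp(−(x−vt)²/(4Dt)), with n_e·A the pore (flow) area.
Plume center vt = 1.8 × 2000 = 3600 m, so the well at 3700 m is 100 m downgradient of the peak.
√(4πDt) = 118.6 m, giving peak height M/(n_e·A·√(4πDt)) = 0.34/(0.40 × 4.6 × 118.6) = 0.001558 kg/m³.
(x−vt)²/(4Dt) = (100)²/(4 × 0.56 × 2000) = 2.232; exp(−2.232) = 0.1073.
C = 0.001558 × 0.1073 = 0.000167 kg/m³.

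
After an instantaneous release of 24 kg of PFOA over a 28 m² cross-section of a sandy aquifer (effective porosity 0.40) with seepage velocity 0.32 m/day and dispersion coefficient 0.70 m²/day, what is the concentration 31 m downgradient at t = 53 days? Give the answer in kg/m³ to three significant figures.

For an instantaneous plane source, C(x,t) = M/(n_e·A·√(4πDt)) · exp(−(x−vt)²/(4Dt)), with n_e·A the pore (flow) area.
Plume center vt = 0.32 × 53 = 16.96 m, so the well at 31 m is 14.04 m downgradient of the peak.
√(4πDt) = 21.59 m, giving peak height M/(n_e·A·√(4πDt)) = 24/(0.40 × 28 × 21.59) = 0.09925 kg/m³.
(x−vt)²/(4Dt) = (14.04)²/(4 × 0.70 × 53) = 1.328; exp(−1.328) = 0.2650.
C = 0.09925 × 0.2650 = 0.0263 kg/m³.

0.0263 kg/m³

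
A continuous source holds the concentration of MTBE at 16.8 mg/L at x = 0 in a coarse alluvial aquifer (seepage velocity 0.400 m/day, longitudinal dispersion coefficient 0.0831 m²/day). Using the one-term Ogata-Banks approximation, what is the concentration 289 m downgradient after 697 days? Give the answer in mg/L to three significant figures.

2.88 mg/L

For a continuous step input, C/C₀ ≈ ½·erfc((x−vt)/(2√(Dt))).
vt = 0.400 × 697 = 278.8 m and 2√(Dt) = 2√(0.0831 × 697) = 15.22 m.
Argument (x−vt)/(2√(Dt)) = (289 − 278.8)/15.22 = 0.6702; ½·erfc(0.6702) = 0.1716.
C = 16.8 × 0.1716 = 2.88 mg/L.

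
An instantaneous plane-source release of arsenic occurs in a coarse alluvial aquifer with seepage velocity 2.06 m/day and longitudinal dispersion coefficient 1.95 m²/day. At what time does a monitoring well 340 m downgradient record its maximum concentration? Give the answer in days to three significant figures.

165 days

For the 1D instantaneous-source solution, setting ∂C/∂t = 0 at fixed x gives v²t² + 2Dt − x² = 0, so t = (√(D² + v²x²) − D)/v².
√(D² + v²x²) = √(1.95² + 2.06² × 340²) = 700.4; v² = 4.2436.
t = (700.4 − 1.95)/4.2436 = 165 days (vs. the pure-advection estimate x/v = 165 d).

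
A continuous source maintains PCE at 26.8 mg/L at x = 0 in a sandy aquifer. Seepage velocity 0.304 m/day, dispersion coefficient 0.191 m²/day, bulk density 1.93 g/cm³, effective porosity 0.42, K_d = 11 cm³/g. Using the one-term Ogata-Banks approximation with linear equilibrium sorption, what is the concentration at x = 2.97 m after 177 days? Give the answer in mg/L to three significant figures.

1.24 mg/L

Retardation factor R = 1 + ρ_b·K_d/n = 1 + 1.93 × 11/0.42 = 51.55.
Sorption retards both mechanisms: v_R = v/R = 0.005897 m/day, D_R = D/R = 0.003705 m²/day.
v_R·t = 0.005897 × 177 = 1.043769 m; 2√(D_R t) = 1.620 m; argument = (2.97 − 1.043769)/1.620 = 1.189.
C = C₀ × ½·erfc(1.189) = 26.8 × 0.04633 = 1.24 mg/L.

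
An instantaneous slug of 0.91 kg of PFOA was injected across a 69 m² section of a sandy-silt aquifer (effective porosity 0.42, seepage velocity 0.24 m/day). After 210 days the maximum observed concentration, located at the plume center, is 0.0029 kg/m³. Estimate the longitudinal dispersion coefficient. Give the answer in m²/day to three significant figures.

0.0444 m²/day

At the plume center C_max = M/(n_e·A·√(4πDt)), so D = M²/(4πt·(n_e·A·C_max)²).
n_e·A·C_max = 0.42 × 69 × 0.0029 = 0.08404 kg/m.
D = 0.91²/(4π × 210 × 0.08404²) = 0.0444 m²/day.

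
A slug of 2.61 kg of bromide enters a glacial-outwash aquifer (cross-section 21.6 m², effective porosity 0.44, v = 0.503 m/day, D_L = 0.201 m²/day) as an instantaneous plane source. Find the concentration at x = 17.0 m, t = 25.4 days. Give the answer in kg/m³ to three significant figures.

0.0143 kg/m³

For an instantaneous plane source, C(x,t) = M/(n_e·A·√(4πDt)) · exp(−(x−vt)²/(4Dt)), with n_e·A the pore (flow) area.
Plume center vt = 0.503 × 25.4 = 12.7762 m, so the well at 17.0 m is 4.2238 m downgradient of the peak.
√(4πDt) = 8.010 m, giving peak height M/(n_e·A·√(4πDt)) = 2.61/(0.44 × 21.6 × 8.010) = 0.03428 kg/m³.
(x−vt)²/(4Dt) = (4.2238)²/(4 × 0.201 × 25.4) = 0.8736; exp(−0.8736) = 0.4174.
C = 0.03428 × 0.4174 = 0.0143 kg/m³.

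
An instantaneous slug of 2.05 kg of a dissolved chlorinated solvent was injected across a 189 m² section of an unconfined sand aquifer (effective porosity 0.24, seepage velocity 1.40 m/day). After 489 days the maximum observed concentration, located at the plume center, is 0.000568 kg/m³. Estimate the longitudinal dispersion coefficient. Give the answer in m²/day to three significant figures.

1.03 m²/day

At the plume center C_max = M/(n_e·A·√(4πDt)), so D = M²/(4πt·(n_e·A·C_max)²).
n_e·A·C_max = 0.24 × 189 × 0.000568 = 0.02576 kg/m.
D = 2.05²/(4π × 489 × 0.02576²) = 1.03 m²/day.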